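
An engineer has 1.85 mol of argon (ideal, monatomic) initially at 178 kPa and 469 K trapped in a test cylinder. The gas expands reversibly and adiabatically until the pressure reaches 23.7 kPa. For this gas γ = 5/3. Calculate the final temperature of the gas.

V₁ = nRT₁/P₁ = 1.85×8.314×469/178 = 40.5 L.
Adiabatic: T₂/T₁ = (P₂/P₁)^((γ−1)/γ) ⇒ T₂ = 469×(0.133)^0.400 = 209 K; V₂ = 136 L.

209 K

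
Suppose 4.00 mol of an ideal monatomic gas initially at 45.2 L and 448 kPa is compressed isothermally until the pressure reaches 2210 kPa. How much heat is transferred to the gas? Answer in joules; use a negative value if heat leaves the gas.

T₁ = P₁V₁/(nR) = 448×45.2/(4.00×8.314) = 609 K.
Isothermal: T stays 609 K; PV = const ⇒ V₂ = 9.16 L, P₂ = 2210 kPa.
ΔU = 0 (ideal gas, T constant).
W = nRT ln(V₂/V₁) = 4.00×8.314×609×ln(0.203) = -32300 J.
Q = ΔU + W = -32300 J.

-32300 J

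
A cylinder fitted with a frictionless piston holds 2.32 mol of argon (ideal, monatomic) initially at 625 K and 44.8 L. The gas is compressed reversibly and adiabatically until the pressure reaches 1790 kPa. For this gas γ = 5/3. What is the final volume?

14.4 L

P₁ = nRT₁/V₁ = 2.32×8.314×625/44.8 = 269 kPa.
Adiabatic: T₂/T₁ = (P₂/P₁)^((γ−1)/γ) ⇒ T₂ = 625×(6.65)^0.400 = 1330 K; V₂ = 14.4 L.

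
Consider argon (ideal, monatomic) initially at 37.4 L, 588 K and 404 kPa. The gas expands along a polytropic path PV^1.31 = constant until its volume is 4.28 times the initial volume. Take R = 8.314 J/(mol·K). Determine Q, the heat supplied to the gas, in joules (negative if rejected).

n = P₁V₁/(RT₁) = 404×37.4/(8.314×588) = 3.09 mol.
Polytropic n=1.31: T₂ = T₁(V₁/V₂)^(n−1) = 588×(0.234)^0.31 = 375 K; P₂ = P₁(V₁/V₂)^n = 60.1 kPa.
W = (P₁V₁−P₂V₂)/(n−1) = (404×37.4−60.1×160)/0.31 = 17700 J.
ΔU = nCvΔT = 3.09×12.5×(375−588) = -8220 J.
Q = ΔU + W = 9460 J.

9460 J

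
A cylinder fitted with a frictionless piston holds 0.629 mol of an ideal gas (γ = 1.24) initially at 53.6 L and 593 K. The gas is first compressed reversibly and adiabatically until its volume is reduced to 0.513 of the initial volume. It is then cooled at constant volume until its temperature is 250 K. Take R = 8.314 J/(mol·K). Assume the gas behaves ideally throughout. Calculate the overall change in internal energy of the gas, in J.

-7470 J

P₁ = nRT₁/V₁ = 0.629×8.314×593/53.6 = 57.9 kPa.
Step 1 — Adiabatic: TV^(γ−1) = const ⇒ T₂ = 593×(1.95)^0.240 = 696 K; PV^γ = const ⇒ P₂ = 132 kPa.
ΔU = nCvΔT = 0.629×34.6×(696−593) = 2240 J.
Q = 0 for an adiabatic process, so W = −ΔU = -2240 J.
State after step 1: P = 132 kPa, V = 27.5 L, T = 696 K.
Step 2 — Isochoric: V stays 27.5 L; P/T = const ⇒ T₂ = 250 K, P₂ = 47.5 kPa.
W = 0 (no volume change).
ΔU = nCvΔT = 0.629×34.6×(250−696) = -9720 J.
Q = ΔU = -9720 J.
Net over both steps: W = -2240 J, Q = -9720 J, ΔU = -7470 J.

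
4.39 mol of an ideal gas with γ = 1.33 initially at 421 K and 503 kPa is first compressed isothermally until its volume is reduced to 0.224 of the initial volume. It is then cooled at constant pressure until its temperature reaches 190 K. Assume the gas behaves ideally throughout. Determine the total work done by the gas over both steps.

V₁ = nRT₁/P₁ = 4.39×8.314×421/503 = 30.5 L.
Step 1 — Isothermal: T stays 421 K; PV = const ⇒ V₂ = 6.84 L, P₂ = 2250 kPa.
ΔU = 0 (ideal gas, T constant).
W = nRT ln(V₂/V₁) = 4.39×8.314×421×ln(0.224) = -23000 J.
Q = ΔU + W = -23000 J.
State after step 1: P = 2250 kPa, V = 6.84 L, T = 421 K.
Step 2 — Isobaric: P stays 2250 kPa; V/T = const ⇒ T₂ = 190 K, V₂ = 3.09 L.
W = PΔV = 2250×(3.09−6.84) kPa·L = -8430 J.
ΔU = nCvΔT = 4.39×25.2×(190−421) = -25500 J.
Q = ΔU + W = nCpΔT = -34000 J.
Net over both steps: W = -31400 J, Q = -57000 J, ΔU = -25500 J.

-31400 J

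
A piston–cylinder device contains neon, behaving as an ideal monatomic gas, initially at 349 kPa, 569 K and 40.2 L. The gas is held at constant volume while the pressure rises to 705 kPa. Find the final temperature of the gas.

1150 K

Isochoric: V stays 40.2 L; P/T = const ⇒ T₂ = 1150 K, P₂ = 705 kPa.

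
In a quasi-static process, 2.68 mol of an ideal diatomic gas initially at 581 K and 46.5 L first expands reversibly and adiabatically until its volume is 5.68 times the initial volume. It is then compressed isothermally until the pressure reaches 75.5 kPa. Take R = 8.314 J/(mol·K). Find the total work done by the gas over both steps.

8930 J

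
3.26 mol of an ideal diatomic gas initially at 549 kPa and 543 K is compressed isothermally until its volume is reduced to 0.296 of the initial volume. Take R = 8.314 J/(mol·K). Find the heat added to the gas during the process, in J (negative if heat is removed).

-17900 J

V₁ = nRT₁/P₁ = 3.26×8.314×543/549 = 26.8 L.
Isothermal: T stays 543 K; PV = const ⇒ V₂ = 7.93 L, P₂ = 1850 kPa.
ΔU = 0 (ideal gas, T constant).
W = nRT ln(V₂/V₁) = 3.26×8.314×543×ln(0.296) = -17900 J.
Q = ΔU + W = -17900 J.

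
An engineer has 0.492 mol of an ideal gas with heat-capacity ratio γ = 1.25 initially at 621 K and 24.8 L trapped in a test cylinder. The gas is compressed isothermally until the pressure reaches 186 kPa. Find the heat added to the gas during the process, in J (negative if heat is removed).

-1520 J

P₁ = nRT₁/V₁ = 0.492×8.314×621/24.8 = 102 kPa.
Isothermal: T stays 621 K; PV = const ⇒ V₂ = 13.7 L, P₂ = 186 kPa.
ΔU = 0 (ideal gas, T constant).
W = nRT ln(V₂/V₁) = 0.492×8.314×621×ln(0.551) = -1520 J.
Q = ΔU + W = -1520 J.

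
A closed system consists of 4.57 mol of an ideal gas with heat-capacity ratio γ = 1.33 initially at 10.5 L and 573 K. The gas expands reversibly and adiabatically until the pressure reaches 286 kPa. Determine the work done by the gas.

P₁ = nRT₁/V₁ = 4.57×8.314×573/10.5 = 2070 kPa.
Adiabatic: T₂/T₁ = (P₂/P₁)^((γ−1)/γ) ⇒ T₂ = 573×(0.138)^0.248 = 351 K; V₂ = 46.6 L.
ΔU = nCvΔT = 4.57×25.2×(351−573) = -25600 J.
Q = 0 for an adiabatic process, so W = −ΔU = 25600 J.

25600 J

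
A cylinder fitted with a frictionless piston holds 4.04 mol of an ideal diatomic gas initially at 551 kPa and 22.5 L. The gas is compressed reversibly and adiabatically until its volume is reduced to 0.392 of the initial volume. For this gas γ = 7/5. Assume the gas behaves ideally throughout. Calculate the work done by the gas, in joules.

-14100 J

T₁ = P₁V₁/(nR) = 551×22.5/(4.04×8.314) = 369 K.
Adiabatic: TV^(γ−1) = const ⇒ T₂ = 369×(2.55)^0.400 = 537 K; PV^γ = const ⇒ P₂ = 2040 kPa.
ΔU = nCvΔT = 4.04×20.8×(537−369) = 14100 J.
Q = 0 for an adiabatic process, so W = −ΔU = -14100 J.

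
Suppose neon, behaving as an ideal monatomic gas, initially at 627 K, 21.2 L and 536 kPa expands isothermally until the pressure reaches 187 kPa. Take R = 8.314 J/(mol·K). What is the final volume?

60.8 L

Isothermal: T stays 627 K; PV = const ⇒ V₂ = 60.8 L, P₂ = 187 kPa.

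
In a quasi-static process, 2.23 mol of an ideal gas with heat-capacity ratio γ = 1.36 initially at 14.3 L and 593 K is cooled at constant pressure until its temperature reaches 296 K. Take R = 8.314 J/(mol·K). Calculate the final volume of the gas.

P₁ = nRT₁/V₁ = 2.23×8.314×593/14.3 = 769 kPa.
Isobaric: P stays 769 kPa; V/T = const ⇒ T₂ = 296 K, V₂ = 7.14 L.

7.14 L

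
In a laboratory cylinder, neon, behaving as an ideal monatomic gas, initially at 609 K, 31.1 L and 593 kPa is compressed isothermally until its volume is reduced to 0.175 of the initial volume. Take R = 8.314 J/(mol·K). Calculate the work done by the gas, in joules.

-32100 J

n = P₁V₁/(RT₁) = 593×31.1/(8.314×609) = 3.64 mol.
Isothermal: T stays 609 K; PV = const ⇒ V₂ = 5.44 L, P₂ = 3390 kPa.
W = nRT ln(V₂/V₁) = 3.64×8.314×609×ln(0.175) = -32100 J.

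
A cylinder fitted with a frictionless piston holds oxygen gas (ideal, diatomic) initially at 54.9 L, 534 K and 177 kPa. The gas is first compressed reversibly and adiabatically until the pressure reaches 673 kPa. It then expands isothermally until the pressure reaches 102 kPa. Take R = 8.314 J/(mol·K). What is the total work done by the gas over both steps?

n = P₁V₁/(RT₁) = 177×54.9/(8.314×534) = 2.19 mol.
Step 1 — Adiabatic: T₂/T₁ = (P₂/P₁)^((γ−1)/γ) ⇒ T₂ = 534×(3.80)^0.286 = 782 K; V₂ = 21.1 L.
ΔU = nCvΔT = 2.19×20.8×(782−534) = 11300 J.
Q = 0 for an adiabatic process, so W = −ΔU = -11300 J.
State after step 1: P = 673 kPa, V = 21.1 L, T = 782 K.
Step 2 — Isothermal: T stays 782 K; PV = const ⇒ V₂ = 140 L, P₂ = 102 kPa.
ΔU = 0 (ideal gas, T constant).
W = nRT ln(V₂/V₁) = 2.19×8.314×782×ln(6.60) = 26900 J.
Q = ΔU + W = 26900 J.
Net over both steps: W = 15600 J, Q = 26900 J, ΔU = 11300 J.

15600 J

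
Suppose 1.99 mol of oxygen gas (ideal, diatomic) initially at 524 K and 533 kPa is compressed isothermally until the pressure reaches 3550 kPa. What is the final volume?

V₁ = nRT₁/P₁ = 1.99×8.314×524/533 = 16.3 L.
Isothermal: T stays 524 K; PV = const ⇒ V₂ = 2.44 L, P₂ = 3550 kPa.

2.44 L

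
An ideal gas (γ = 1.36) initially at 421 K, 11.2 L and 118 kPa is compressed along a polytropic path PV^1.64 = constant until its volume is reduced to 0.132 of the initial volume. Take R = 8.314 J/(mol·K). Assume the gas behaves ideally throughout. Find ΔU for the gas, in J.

9750 J

n = P₁V₁/(RT₁) = 118×11.2/(8.314×421) = 0.378 mol.
Polytropic n=1.64: T₂ = T₁(V₁/V₂)^(n−1) = 421×(7.58)^0.64 = 1540 K; P₂ = P₁(V₁/V₂)^n = 3270 kPa.
For an ideal gas ΔU = nCvΔT with Cv = R/(γ−1) = 23.1 J/(mol·K).
ΔU = 0.378×23.1×(1540−421) = 9750 J.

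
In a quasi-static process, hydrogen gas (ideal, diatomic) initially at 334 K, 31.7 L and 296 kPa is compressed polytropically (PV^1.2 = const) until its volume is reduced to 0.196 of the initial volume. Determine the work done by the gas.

n = P₁V₁/(RT₁) = 296×31.7/(8.314×334) = 3.38 mol.
Polytropic n=1.2: T₂ = T₁(V₁/V₂)^(n−1) = 334×(5.10)^0.20 = 463 K; P₂ = P₁(V₁/V₂)^n = 2090 kPa.
W = (P₁V₁−P₂V₂)/(n−1) = (296×31.7−2090×6.21)/0.20 = -18100 J.

-18100 J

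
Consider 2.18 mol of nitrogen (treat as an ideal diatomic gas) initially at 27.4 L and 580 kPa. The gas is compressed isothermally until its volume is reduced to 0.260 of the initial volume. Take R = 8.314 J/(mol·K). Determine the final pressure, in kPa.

T₁ = P₁V₁/(nR) = 580×27.4/(2.18×8.314) = 877 K.
Isothermal: T stays 877 K; PV = const ⇒ V₂ = 7.12 L, P₂ = 2230 kPa.

2230 kPa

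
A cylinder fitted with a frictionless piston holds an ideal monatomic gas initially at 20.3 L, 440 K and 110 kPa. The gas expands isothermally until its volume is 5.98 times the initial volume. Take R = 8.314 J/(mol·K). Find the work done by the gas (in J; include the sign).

n = P₁V₁/(RT₁) = 110×20.3/(8.314×440) = 0.610 mol.
Isothermal: T stays 440 K; PV = const ⇒ V₂ = 121 L, P₂ = 18.4 kPa.
W = nRT ln(V₂/V₁) = 0.610×8.314×440×ln(5.98) = 3990 J.

3990 J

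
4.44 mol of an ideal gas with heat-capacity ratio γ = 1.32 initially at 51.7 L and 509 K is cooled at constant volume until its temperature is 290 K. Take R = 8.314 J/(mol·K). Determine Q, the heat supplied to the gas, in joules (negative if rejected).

-25300 J

P₁ = nRT₁/V₁ = 4.44×8.314×509/51.7 = 363 kPa.
Isochoric: V stays 51.7 L; P/T = const ⇒ T₂ = 290 K, P₂ = 207 kPa.
W = 0 (no volume change).
ΔU = nCvΔT = 4.44×26.0×(290−509) = -25300 J.
Q = ΔU = -25300 J.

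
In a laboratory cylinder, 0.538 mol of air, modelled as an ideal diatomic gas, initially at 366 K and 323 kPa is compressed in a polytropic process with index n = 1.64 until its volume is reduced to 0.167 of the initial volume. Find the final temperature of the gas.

V₁ = nRT₁/P₁ = 0.538×8.314×366/323 = 5.07 L.
Polytropic n=1.64: T₂ = T₁(V₁/V₂)^(n−1) = 366×(5.99)^0.64 = 1150 K; P₂ = P₁(V₁/V₂)^n = 6080 kPa.

1150 K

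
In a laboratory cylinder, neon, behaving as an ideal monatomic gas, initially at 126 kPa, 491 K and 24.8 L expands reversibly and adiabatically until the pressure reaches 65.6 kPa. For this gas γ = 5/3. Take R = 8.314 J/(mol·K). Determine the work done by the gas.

n = P₁V₁/(RT₁) = 126×24.8/(8.314×491) = 0.765 mol.
Adiabatic: T₂/T₁ = (P₂/P₁)^((γ−1)/γ) ⇒ T₂ = 491×(0.521)^0.400 = 378 K; V₂ = 36.7 L.
ΔU = nCvΔT = 0.765×12.5×(378−491) = -1080 J.
Q = 0 for an adiabatic process, so W = −ΔU = 1080 J.

1080 J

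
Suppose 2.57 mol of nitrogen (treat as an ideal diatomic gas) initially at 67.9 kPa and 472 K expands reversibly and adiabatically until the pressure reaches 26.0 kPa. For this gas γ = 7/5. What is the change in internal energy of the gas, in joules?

-6050 J

V₁ = nRT₁/P₁ = 2.57×8.314×472/67.9 = 149 L.
Adiabatic: T₂/T₁ = (P₂/P₁)^((γ−1)/γ) ⇒ T₂ = 472×(0.383)^0.286 = 359 K; V₂ = 295 L.
For an ideal gas ΔU = nCvΔT with Cv = (5/2)R = 20.8 J/(mol·K).
ΔU = 2.57×20.8×(359−472) = -6050 J.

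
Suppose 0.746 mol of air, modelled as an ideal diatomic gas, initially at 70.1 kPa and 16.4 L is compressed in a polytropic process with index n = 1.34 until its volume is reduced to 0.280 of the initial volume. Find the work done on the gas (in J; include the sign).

T₁ = P₁V₁/(nR) = 70.1×16.4/(0.746×8.314) = 185 K.
Polytropic n=1.34: T₂ = T₁(V₁/V₂)^(n−1) = 185×(3.57)^0.34 = 286 K; P₂ = P₁(V₁/V₂)^n = 386 kPa.
W = (P₁V₁−P₂V₂)/(n−1) = (70.1×16.4−386×4.59)/0.34 = -1830 J.
Work done on the gas = −W_by = 1830 J.

1830 J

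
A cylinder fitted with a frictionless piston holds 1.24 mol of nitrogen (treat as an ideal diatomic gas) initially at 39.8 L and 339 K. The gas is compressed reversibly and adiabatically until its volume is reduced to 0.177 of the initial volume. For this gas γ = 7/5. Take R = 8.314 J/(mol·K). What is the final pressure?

992 kPa

P₁ = nRT₁/V₁ = 1.24×8.314×339/39.8 = 87.8 kPa.
Adiabatic: TV^(γ−1) = const ⇒ T₂ = 339×(5.65)^0.400 = 678 K; PV^γ = const ⇒ P₂ = 992 kPa.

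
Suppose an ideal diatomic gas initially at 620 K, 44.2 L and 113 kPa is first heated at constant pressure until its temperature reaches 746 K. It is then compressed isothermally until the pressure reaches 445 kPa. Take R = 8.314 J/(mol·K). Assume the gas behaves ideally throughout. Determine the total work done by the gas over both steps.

n = P₁V₁/(RT₁) = 113×44.2/(8.314×620) = 0.969 mol.
Step 1 — Isobaric: P stays 113 kPa; V/T = const ⇒ T₂ = 746 K, V₂ = 53.2 L.
W = PΔV = 113×(53.2−44.2) kPa·L = 1020 J.
ΔU = nCvΔT = 0.969×20.8×(746−620) = 2540 J.
Q = ΔU + W = nCpΔT = 3550 J.
State after step 1: P = 113 kPa, V = 53.2 L, T = 746 K.
Step 2 — Isothermal: T stays 746 K; PV = const ⇒ V₂ = 13.5 L, P₂ = 445 kPa.
ΔU = 0 (ideal gas, T constant).
W = nRT ln(V₂/V₁) = 0.969×8.314×746×ln(0.254) = -8240 J.
Q = ΔU + W = -8240 J.
Net over both steps: W = -7220 J, Q = -4680 J, ΔU = 2540 J.

-7220 J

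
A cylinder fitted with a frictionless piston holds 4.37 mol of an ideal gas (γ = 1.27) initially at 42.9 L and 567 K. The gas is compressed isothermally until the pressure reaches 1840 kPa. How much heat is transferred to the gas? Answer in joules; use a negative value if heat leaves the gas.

-27700 J

P₁ = nRT₁/V₁ = 4.37×8.314×567/42.9 = 480 kPa.
Isothermal: T stays 567 K; PV = const ⇒ V₂ = 11.2 L, P₂ = 1840 kPa.
ΔU = 0 (ideal gas, T constant).
W = nRT ln(V₂/V₁) = 4.37×8.314×567×ln(0.261) = -27700 J.
Q = ΔU + W = -27700 J.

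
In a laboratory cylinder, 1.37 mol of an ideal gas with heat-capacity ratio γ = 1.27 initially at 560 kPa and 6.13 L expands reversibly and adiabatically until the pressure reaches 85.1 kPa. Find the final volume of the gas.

T₁ = P₁V₁/(nR) = 560×6.13/(1.37×8.314) = 301 K.
Adiabatic: T₂/T₁ = (P₂/P₁)^((γ−1)/γ) ⇒ T₂ = 301×(0.152)^0.213 = 202 K; V₂ = 27.0 L.

27.0 L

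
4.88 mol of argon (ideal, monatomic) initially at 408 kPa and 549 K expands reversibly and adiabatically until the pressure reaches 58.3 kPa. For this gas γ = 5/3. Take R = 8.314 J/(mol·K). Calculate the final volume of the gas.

175 L

V₁ = nRT₁/P₁ = 4.88×8.314×549/408 = 54.6 L.
Adiabatic: T₂/T₁ = (P₂/P₁)^((γ−1)/γ) ⇒ T₂ = 549×(0.143)^0.400 = 252 K; V₂ = 175 L.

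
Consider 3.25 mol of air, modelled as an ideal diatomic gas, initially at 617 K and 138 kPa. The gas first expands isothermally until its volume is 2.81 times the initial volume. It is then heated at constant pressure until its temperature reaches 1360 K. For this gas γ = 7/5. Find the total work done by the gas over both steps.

37300 J

V₁ = nRT₁/P₁ = 3.25×8.314×617/138 = 121 L.
Step 1 — Isothermal: T stays 617 K; PV = const ⇒ V₂ = 339 L, P₂ = 49.1 kPa.
ΔU = 0 (ideal gas, T constant).
W = nRT ln(V₂/V₁) = 3.25×8.314×617×ln(2.81) = 17200 J.
Q = ΔU + W = 17200 J.
State after step 1: P = 49.1 kPa, V = 339 L, T = 617 K.
Step 2 — Isobaric: P stays 49.1 kPa; V/T = const ⇒ T₂ = 1360 K, V₂ = 748 L.
W = PΔV = 49.1×(748−339) kPa·L = 20100 J.
ΔU = nCvΔT = 3.25×20.8×(1360−617) = 50200 J.
Q = ΔU + W = nCpΔT = 70300 J.
Net over both steps: W = 37300 J, Q = 87500 J, ΔU = 50200 J.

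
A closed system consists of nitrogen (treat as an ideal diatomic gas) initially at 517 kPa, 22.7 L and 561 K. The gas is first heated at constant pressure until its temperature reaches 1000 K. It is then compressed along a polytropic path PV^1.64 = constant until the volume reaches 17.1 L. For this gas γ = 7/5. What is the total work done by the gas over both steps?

-14900 J

n = P₁V₁/(RT₁) = 517×22.7/(8.314×561) = 2.52 mol.
Step 1 — Isobaric: P stays 517 kPa; V/T = const ⇒ T₂ = 1000 K, V₂ = 40.5 L.
W = PΔV = 517×(40.5−22.7) kPa·L = 9180 J.
ΔU = nCvΔT = 2.52×20.8×(1000−561) = 23000 J.
Q = ΔU + W = nCpΔT = 32100 J.
State after step 1: P = 517 kPa, V = 40.5 L, T = 1000 K.
Step 2 — Polytropic n=1.64: T₂ = T₁(V₁/V₂)^(n−1) = 1000×(2.37)^0.64 = 1740 K; P₂ = P₁(V₁/V₂)^n = 2120 kPa.
W = (P₁V₁−P₂V₂)/(n−1) = (517×40.5−2120×17.1)/0.64 = -24000 J.
ΔU = nCvΔT = 2.52×20.8×(1740−1000) = 38500 J.
Q = ΔU + W = 14400 J.
Net over both steps: W = -14900 J, Q = 46600 J, ΔU = 61400 J.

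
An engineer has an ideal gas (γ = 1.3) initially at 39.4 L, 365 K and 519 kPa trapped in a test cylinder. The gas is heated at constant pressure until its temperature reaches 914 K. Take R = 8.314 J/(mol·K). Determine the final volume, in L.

98.7 L

Isobaric: P stays 519 kPa; V/T = const ⇒ T₂ = 914 K, V₂ = 98.7 L.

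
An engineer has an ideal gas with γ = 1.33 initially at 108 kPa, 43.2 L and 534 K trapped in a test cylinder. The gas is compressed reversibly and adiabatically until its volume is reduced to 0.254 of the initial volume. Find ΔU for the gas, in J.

n = P₁V₁/(RT₁) = 108×43.2/(8.314×534) = 1.05 mol.
Adiabatic: TV^(γ−1) = const ⇒ T₂ = 534×(3.94)^0.330 = 839 K; PV^γ = const ⇒ P₂ = 668 kPa.
For an ideal gas ΔU = nCvΔT with Cv = R/(γ−1) = 25.2 J/(mol·K).
ΔU = 1.05×25.2×(839−534) = 8080 J.

8080 J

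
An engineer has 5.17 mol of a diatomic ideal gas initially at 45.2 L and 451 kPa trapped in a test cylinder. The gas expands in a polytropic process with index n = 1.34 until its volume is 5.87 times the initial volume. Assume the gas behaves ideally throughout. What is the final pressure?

42.1 kPa

T₁ = P₁V₁/(nR) = 451×45.2/(5.17×8.314) = 474 K.
Polytropic n=1.34: T₂ = T₁(V₁/V₂)^(n−1) = 474×(0.170)^0.34 = 260 K; P₂ = P₁(V₁/V₂)^n = 42.1 kPa.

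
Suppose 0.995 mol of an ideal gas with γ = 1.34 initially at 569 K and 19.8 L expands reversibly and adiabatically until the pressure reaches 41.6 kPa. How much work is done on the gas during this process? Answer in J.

P₁ = nRT₁/V₁ = 0.995×8.314×569/19.8 = 238 kPa.
Adiabatic: T₂/T₁ = (P₂/P₁)^((γ−1)/γ) ⇒ T₂ = 569×(0.175)^0.254 = 366 K; V₂ = 72.7 L.
ΔU = nCvΔT = 0.995×24.5×(366−569) = -4950 J.
Q = 0 for an adiabatic process, so W = −ΔU = 4950 J.
Work done on the gas = −W_by = -4950 J.

-4950 J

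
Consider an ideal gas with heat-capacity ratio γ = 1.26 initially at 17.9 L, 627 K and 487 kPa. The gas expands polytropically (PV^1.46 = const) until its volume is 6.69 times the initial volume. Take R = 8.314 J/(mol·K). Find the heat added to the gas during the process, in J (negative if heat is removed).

n = P₁V₁/(RT₁) = 487×17.9/(8.314×627) = 1.67 mol.
Polytropic n=1.46: T₂ = T₁(V₁/V₂)^(n−1) = 627×(0.149)^0.46 = 262 K; P₂ = P₁(V₁/V₂)^n = 30.4 kPa.
W = (P₁V₁−P₂V₂)/(n−1) = (487×17.9−30.4×120)/0.46 = 11000 J.
ΔU = nCvΔT = 1.67×32.0×(262−627) = -19500 J.
Q = ΔU + W = -8500 J.

-8500 J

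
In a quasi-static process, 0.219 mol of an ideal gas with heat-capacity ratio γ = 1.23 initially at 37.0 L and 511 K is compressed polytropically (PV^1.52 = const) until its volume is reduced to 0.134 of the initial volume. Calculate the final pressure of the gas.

534 kPa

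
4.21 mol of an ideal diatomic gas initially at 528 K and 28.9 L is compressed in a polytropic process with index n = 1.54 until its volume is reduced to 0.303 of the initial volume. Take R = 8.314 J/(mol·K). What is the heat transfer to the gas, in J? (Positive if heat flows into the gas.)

10800 J

P₁ = nRT₁/V₁ = 4.21×8.314×528/28.9 = 639 kPa.
Polytropic n=1.54: T₂ = T₁(V₁/V₂)^(n−1) = 528×(3.30)^0.54 = 1010 K; P₂ = P₁(V₁/V₂)^n = 4020 kPa.
W = (P₁V₁−P₂V₂)/(n−1) = (639×28.9−4020×8.76)/0.54 = -31000 J.
ΔU = nCvΔT = 4.21×20.8×(1010−528) = 41800 J.
Q = ΔU + W = 10800 J.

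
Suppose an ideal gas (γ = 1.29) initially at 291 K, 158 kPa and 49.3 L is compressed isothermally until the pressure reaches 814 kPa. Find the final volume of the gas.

Isothermal: T stays 291 K; PV = const ⇒ V₂ = 9.57 L, P₂ = 814 kPa.

9.57 L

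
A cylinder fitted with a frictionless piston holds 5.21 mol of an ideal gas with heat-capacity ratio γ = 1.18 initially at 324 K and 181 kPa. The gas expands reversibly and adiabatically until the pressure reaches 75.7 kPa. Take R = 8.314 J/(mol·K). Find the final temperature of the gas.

284 K

V₁ = nRT₁/P₁ = 5.21×8.314×324/181 = 77.5 L.
Adiabatic: T₂/T₁ = (P₂/P₁)^((γ−1)/γ) ⇒ T₂ = 324×(0.418)^0.153 = 284 K; V₂ = 162 L.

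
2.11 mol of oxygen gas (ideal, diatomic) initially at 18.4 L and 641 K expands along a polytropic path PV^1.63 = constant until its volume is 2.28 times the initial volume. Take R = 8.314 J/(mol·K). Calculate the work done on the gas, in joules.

-7230 J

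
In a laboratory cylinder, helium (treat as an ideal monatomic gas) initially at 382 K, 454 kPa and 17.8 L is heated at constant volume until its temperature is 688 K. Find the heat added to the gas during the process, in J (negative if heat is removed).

n = P₁V₁/(RT₁) = 454×17.8/(8.314×382) = 2.54 mol.
Isochoric: V stays 17.8 L; P/T = const ⇒ T₂ = 688 K, P₂ = 818 kPa.
W = 0 (no volume change).
ΔU = nCvΔT = 2.54×12.5×(688−382) = 9710 J.
Q = ΔU = 9710 J.

9710 J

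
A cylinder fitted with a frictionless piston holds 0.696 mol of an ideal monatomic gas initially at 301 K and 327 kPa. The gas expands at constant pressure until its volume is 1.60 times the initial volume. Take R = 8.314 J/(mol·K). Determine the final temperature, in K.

482 K

V₁ = nRT₁/P₁ = 0.696×8.314×301/327 = 5.33 L.
Isobaric: P stays 327 kPa; V/T = const ⇒ T₂ = 482 K, V₂ = 8.52 L.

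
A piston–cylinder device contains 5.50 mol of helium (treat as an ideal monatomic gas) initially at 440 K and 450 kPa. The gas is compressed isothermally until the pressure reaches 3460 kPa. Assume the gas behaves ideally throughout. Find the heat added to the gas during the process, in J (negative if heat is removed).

-41000 J

V₁ = nRT₁/P₁ = 5.50×8.314×440/450 = 44.7 L.
Isothermal: T stays 440 K; PV = const ⇒ V₂ = 5.81 L, P₂ = 3460 kPa.
ΔU = 0 (ideal gas, T constant).
W = nRT ln(V₂/V₁) = 5.50×8.314×440×ln(0.130) = -41000 J.
Q = ΔU + W = -41000 J.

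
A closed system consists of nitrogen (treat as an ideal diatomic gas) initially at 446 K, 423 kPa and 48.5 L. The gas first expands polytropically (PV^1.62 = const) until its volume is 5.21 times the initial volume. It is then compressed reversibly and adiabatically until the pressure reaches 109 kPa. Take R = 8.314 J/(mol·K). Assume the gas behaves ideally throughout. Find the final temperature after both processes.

234 K

n = P₁V₁/(RT₁) = 423×48.5/(8.314×446) = 5.53 mol.
Step 1 — Polytropic n=1.62: T₂ = T₁(V₁/V₂)^(n−1) = 446×(0.192)^0.62 = 160 K; P₂ = P₁(V₁/V₂)^n = 29.2 kPa.
W = (P₁V₁−P₂V₂)/(n−1) = (423×48.5−29.2×253)/0.62 = 21200 J.
ΔU = nCvΔT = 5.53×20.8×(160−446) = -32900 J.
Q = ΔU + W = -11700 J.
State after step 1: P = 29.2 kPa, V = 253 L, T = 160 K.
Step 2 — Adiabatic: T₂/T₁ = (P₂/P₁)^((γ−1)/γ) ⇒ T₂ = 160×(3.74)^0.286 = 234 K; V₂ = 98.6 L.
ΔU = nCvΔT = 5.53×20.8×(234−160) = 8430 J.
Q = 0 for an adiabatic process, so W = −ΔU = -8430 J.
Net over both steps: W = 12800 J, Q = -11700 J, ΔU = -24400 J.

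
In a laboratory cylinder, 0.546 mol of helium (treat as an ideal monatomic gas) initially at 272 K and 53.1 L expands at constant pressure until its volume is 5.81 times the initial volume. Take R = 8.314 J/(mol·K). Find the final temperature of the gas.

1580 K

P₁ = nRT₁/V₁ = 0.546×8.314×272/53.1 = 23.3 kPa.
Isobaric: P stays 23.3 kPa; V/T = const ⇒ T₂ = 1580 K, V₂ = 309 L.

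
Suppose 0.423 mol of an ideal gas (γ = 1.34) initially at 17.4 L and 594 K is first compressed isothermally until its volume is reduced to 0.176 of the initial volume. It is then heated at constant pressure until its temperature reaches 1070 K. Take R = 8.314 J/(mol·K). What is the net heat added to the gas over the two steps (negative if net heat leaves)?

P₁ = nRT₁/V₁ = 0.423×8.314×594/17.4 = 120 kPa.
Step 1 — Isothermal: T stays 594 K; PV = const ⇒ V₂ = 3.06 L, P₂ = 682 kPa.
ΔU = 0 (ideal gas, T constant).
W = nRT ln(V₂/V₁) = 0.423×8.314×594×ln(0.176) = -3630 J.
Q = ΔU + W = -3630 J.
State after step 1: P = 682 kPa, V = 3.06 L, T = 594 K.
Step 2 — Isobaric: P stays 682 kPa; V/T = const ⇒ T₂ = 1070 K, V₂ = 5.52 L.
W = PΔV = 682×(5.52−3.06) kPa·L = 1670 J.
ΔU = nCvΔT = 0.423×24.5×(1070−594) = 4920 J.
Q = ΔU + W = nCpΔT = 6600 J.
Net over both steps: W = -1960 J, Q = 2970 J, ΔU = 4920 J.

2970 J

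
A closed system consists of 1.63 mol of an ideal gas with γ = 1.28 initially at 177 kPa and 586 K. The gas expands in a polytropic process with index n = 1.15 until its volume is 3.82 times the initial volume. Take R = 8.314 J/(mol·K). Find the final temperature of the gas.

479 K

V₁ = nRT₁/P₁ = 1.63×8.314×586/177 = 44.9 L.
Polytropic n=1.15: T₂ = T₁(V₁/V₂)^(n−1) = 586×(0.262)^0.15 = 479 K; P₂ = P₁(V₁/V₂)^n = 37.9 kPa.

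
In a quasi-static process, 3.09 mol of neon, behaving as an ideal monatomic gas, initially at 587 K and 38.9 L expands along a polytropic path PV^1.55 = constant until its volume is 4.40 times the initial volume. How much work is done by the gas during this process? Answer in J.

P₁ = nRT₁/V₁ = 3.09×8.314×587/38.9 = 388 kPa.
Polytropic n=1.55: T₂ = T₁(V₁/V₂)^(n−1) = 587×(0.227)^0.55 = 260 K; P₂ = P₁(V₁/V₂)^n = 39.0 kPa.
W = (P₁V₁−P₂V₂)/(n−1) = (388×38.9−39.0×171)/0.55 = 15300 J.

15300 J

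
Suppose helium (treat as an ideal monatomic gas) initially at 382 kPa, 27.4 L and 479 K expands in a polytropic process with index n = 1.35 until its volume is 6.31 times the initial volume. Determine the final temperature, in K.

251 K

Polytropic n=1.35: T₂ = T₁(V₁/V₂)^(n−1) = 479×(0.158)^0.35 = 251 K; P₂ = P₁(V₁/V₂)^n = 31.8 kPa.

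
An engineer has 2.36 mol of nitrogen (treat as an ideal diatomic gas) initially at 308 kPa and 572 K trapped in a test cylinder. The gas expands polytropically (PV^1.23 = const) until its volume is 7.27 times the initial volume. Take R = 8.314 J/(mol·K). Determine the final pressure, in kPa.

V₁ = nRT₁/P₁ = 2.36×8.314×572/308 = 36.4 L.
Polytropic n=1.23: T₂ = T₁(V₁/V₂)^(n−1) = 572×(0.138)^0.23 = 362 K; P₂ = P₁(V₁/V₂)^n = 26.8 kPa.

26.8 kPa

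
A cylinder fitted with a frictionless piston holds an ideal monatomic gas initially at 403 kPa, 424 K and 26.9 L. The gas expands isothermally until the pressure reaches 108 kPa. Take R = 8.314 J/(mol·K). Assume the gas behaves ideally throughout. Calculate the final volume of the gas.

100 L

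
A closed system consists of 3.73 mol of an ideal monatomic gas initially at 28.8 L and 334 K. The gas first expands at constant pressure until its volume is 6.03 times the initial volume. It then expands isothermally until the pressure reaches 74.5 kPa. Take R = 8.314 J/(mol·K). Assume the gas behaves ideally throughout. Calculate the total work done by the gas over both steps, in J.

150000 J

P₁ = nRT₁/V₁ = 3.73×8.314×334/28.8 = 360 kPa.
Step 1 — Isobaric: P stays 360 kPa; V/T = const ⇒ T₂ = 2010 K, V₂ = 174 L.
W = PΔV = 360×(174−28.8) kPa·L = 52100 J.
ΔU = nCvΔT = 3.73×12.5×(2010−334) = 78100 J.
Q = ΔU + W = nCpΔT = 130000 J.
State after step 1: P = 360 kPa, V = 174 L, T = 2010 K.
Step 2 — Isothermal: T stays 2010 K; PV = const ⇒ V₂ = 838 L, P₂ = 74.5 kPa.
ΔU = 0 (ideal gas, T constant).
W = nRT ln(V₂/V₁) = 3.73×8.314×2010×ln(4.83) = 98300 J.
Q = ΔU + W = 98300 J.
Net over both steps: W = 150000 J, Q = 229000 J, ΔU = 78100 J.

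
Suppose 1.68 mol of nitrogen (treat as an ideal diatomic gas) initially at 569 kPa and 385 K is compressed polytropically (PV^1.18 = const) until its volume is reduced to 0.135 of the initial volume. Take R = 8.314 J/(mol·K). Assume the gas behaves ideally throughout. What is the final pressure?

6040 kPa

V₁ = nRT₁/P₁ = 1.68×8.314×385/569 = 9.45 L.
Polytropic n=1.18: T₂ = T₁(V₁/V₂)^(n−1) = 385×(7.41)^0.18 = 552 K; P₂ = P₁(V₁/V₂)^n = 6040 kPa.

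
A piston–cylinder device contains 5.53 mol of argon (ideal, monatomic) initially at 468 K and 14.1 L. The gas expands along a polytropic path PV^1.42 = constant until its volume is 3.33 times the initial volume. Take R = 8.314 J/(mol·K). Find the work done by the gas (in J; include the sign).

P₁ = nRT₁/V₁ = 5.53×8.314×468/14.1 = 1530 kPa.
Polytropic n=1.42: T₂ = T₁(V₁/V₂)^(n−1) = 468×(0.300)^0.42 = 282 K; P₂ = P₁(V₁/V₂)^n = 276 kPa.
W = (P₁V₁−P₂V₂)/(n−1) = (1530×14.1−276×47.0)/0.42 = 20300 J.

20300 J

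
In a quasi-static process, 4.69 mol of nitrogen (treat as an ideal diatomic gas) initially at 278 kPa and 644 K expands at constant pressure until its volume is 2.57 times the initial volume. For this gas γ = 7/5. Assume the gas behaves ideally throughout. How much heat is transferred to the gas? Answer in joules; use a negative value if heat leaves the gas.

138000 J

V₁ = nRT₁/P₁ = 4.69×8.314×644/278 = 90.3 L.
Isobaric: P stays 278 kPa; V/T = const ⇒ T₂ = 1660 K, V₂ = 232 L.
W = PΔV = 278×(232−90.3) kPa·L = 39400 J.
ΔU = nCvΔT = 4.69×20.8×(1660−644) = 98600 J.
Q = ΔU + W = nCpΔT = 138000 J.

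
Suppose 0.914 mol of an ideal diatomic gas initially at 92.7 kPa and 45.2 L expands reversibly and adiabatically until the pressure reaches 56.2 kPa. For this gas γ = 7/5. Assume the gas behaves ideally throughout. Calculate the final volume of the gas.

64.6 L

T₁ = P₁V₁/(nR) = 92.7×45.2/(0.914×8.314) = 551 K.
Adiabatic: T₂/T₁ = (P₂/P₁)^((γ−1)/γ) ⇒ T₂ = 551×(0.606)^0.286 = 478 K; V₂ = 64.6 L.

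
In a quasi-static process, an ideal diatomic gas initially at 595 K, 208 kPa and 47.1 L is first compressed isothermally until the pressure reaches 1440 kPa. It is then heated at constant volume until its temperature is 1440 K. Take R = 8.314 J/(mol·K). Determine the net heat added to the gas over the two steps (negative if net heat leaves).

n = P₁V₁/(RT₁) = 208×47.1/(8.314×595) = 1.98 mol.
Step 1 — Isothermal: T stays 595 K; PV = const ⇒ V₂ = 6.80 L, P₂ = 1440 kPa.
ΔU = 0 (ideal gas, T constant).
W = nRT ln(V₂/V₁) = 1.98×8.314×595×ln(0.144) = -19000 J.
Q = ΔU + W = -19000 J.
State after step 1: P = 1440 kPa, V = 6.80 L, T = 595 K.
Step 2 — Isochoric: V stays 6.80 L; P/T = const ⇒ T₂ = 1440 K, P₂ = 3490 kPa.
W = 0 (no volume change).
ΔU = nCvΔT = 1.98×20.8×(1440−595) = 34800 J.
Q = ΔU = 34800 J.
Net over both steps: W = -19000 J, Q = 15800 J, ΔU = 34800 J.

15800 J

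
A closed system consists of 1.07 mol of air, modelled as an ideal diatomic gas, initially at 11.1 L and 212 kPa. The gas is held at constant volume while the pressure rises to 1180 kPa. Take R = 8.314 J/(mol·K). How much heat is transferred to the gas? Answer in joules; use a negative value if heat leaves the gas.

T₁ = P₁V₁/(nR) = 212×11.1/(1.07×8.314) = 265 K.
Isochoric: V stays 11.1 L; P/T = const ⇒ T₂ = 1470 K, P₂ = 1180 kPa.
W = 0 (no volume change).
ΔU = nCvΔT = 1.07×20.8×(1470−265) = 26900 J.
Q = ΔU = 26900 J.

26900 J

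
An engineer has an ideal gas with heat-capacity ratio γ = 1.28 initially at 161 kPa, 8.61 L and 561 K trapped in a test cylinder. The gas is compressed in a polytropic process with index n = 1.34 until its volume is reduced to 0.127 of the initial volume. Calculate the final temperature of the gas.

1130 K

Polytropic n=1.34: T₂ = T₁(V₁/V₂)^(n−1) = 561×(7.87)^0.34 = 1130 K; P₂ = P₁(V₁/V₂)^n = 2560 kPa.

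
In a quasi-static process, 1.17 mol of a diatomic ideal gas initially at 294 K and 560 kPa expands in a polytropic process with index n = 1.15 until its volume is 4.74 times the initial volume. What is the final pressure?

93.5 kPa

V₁ = nRT₁/P₁ = 1.17×8.314×294/560 = 5.11 L.
Polytropic n=1.15: T₂ = T₁(V₁/V₂)^(n−1) = 294×(0.211)^0.15 = 233 K; P₂ = P₁(V₁/V₂)^n = 93.5 kPa.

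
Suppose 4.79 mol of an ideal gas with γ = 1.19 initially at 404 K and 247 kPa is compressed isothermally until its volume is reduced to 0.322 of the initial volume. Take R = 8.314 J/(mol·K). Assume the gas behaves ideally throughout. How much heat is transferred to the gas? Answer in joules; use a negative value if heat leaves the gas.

-18200 J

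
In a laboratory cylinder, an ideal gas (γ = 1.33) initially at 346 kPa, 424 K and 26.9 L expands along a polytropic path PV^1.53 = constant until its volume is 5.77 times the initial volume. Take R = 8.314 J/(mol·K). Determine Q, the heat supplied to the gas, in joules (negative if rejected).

-6440 J

n = P₁V₁/(RT₁) = 346×26.9/(8.314×424) = 2.64 mol.
Polytropic n=1.53: T₂ = T₁(V₁/V₂)^(n−1) = 424×(0.173)^0.53 = 167 K; P₂ = P₁(V₁/V₂)^n = 23.7 kPa.
W = (P₁V₁−P₂V₂)/(n−1) = (346×26.9−23.7×155)/0.53 = 10600 J.
ΔU = nCvΔT = 2.64×25.2×(167−424) = -17100 J.
Q = ΔU + W = -6440 J.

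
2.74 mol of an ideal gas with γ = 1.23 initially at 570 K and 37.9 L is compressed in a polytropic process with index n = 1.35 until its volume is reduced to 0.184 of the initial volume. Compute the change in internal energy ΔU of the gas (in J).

P₁ = nRT₁/V₁ = 2.74×8.314×570/37.9 = 343 kPa.
Polytropic n=1.35: T₂ = T₁(V₁/V₂)^(n−1) = 570×(5.43)^0.35 = 1030 K; P₂ = P₁(V₁/V₂)^n = 3370 kPa.
For an ideal gas ΔU = nCvΔT with Cv = R/(γ−1) = 36.1 J/(mol·K).
ΔU = 2.74×36.1×(1030−570) = 45600 J.

45600 J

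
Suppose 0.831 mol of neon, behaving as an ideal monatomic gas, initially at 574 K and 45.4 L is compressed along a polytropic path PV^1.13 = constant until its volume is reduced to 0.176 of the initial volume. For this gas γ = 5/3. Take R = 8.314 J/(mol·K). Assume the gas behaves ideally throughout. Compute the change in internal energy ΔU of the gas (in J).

1510 J

P₁ = nRT₁/V₁ = 0.831×8.314×574/45.4 = 87.4 kPa.
Polytropic n=1.13: T₂ = T₁(V₁/V₂)^(n−1) = 574×(5.68)^0.13 = 719 K; P₂ = P₁(V₁/V₂)^n = 622 kPa.
For an ideal gas ΔU = nCvΔT with Cv = (3/2)R = 12.5 J/(mol·K).
ΔU = 0.831×12.5×(719−574) = 1510 J.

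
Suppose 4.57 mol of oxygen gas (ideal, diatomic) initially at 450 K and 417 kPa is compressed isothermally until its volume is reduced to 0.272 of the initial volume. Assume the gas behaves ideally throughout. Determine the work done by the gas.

-22300 J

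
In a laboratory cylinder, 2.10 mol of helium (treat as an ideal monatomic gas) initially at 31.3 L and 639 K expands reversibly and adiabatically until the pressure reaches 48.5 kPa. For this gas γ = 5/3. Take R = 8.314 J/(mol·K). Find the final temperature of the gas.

288 K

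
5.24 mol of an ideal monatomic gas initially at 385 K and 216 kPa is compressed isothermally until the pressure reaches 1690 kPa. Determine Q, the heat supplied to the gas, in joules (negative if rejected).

-34500 J

V₁ = nRT₁/P₁ = 5.24×8.314×385/216 = 77.7 L.
Isothermal: T stays 385 K; PV = const ⇒ V₂ = 9.92 L, P₂ = 1690 kPa.
ΔU = 0 (ideal gas, T constant).
W = nRT ln(V₂/V₁) = 5.24×8.314×385×ln(0.128) = -34500 J.
Q = ΔU + W = -34500 J.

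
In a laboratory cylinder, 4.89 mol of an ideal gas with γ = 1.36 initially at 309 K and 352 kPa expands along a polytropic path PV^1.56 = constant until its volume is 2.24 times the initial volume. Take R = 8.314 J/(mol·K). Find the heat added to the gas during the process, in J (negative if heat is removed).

-4530 J

V₁ = nRT₁/P₁ = 4.89×8.314×309/352 = 35.7 L.
Polytropic n=1.56: T₂ = T₁(V₁/V₂)^(n−1) = 309×(0.446)^0.56 = 197 K; P₂ = P₁(V₁/V₂)^n = 100 kPa.
W = (P₁V₁−P₂V₂)/(n−1) = (352×35.7−100×79.9)/0.56 = 8150 J.
ΔU = nCvΔT = 4.89×23.1×(197−309) = -12700 J.
Q = ΔU + W = -4530 J.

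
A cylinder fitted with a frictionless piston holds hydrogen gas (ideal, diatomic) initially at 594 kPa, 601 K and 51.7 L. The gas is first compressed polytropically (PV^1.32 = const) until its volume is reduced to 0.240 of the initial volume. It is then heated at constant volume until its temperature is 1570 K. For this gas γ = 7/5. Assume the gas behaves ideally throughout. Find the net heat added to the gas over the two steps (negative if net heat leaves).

68200 J

n = P₁V₁/(RT₁) = 594×51.7/(8.314×601) = 6.15 mol.
Step 1 — Polytropic n=1.32: T₂ = T₁(V₁/V₂)^(n−1) = 601×(4.17)^0.32 = 949 K; P₂ = P₁(V₁/V₂)^n = 3910 kPa.
W = (P₁V₁−P₂V₂)/(n−1) = (594×51.7−3910×12.4)/0.32 = -55500 J.
ΔU = nCvΔT = 6.15×20.8×(949−601) = 44400 J.
Q = ΔU + W = -11100 J.
State after step 1: P = 3910 kPa, V = 12.4 L, T = 949 K.
Step 2 — Isochoric: V stays 12.4 L; P/T = const ⇒ T₂ = 1570 K, P₂ = 6470 kPa.
W = 0 (no volume change).
ΔU = nCvΔT = 6.15×20.8×(1570−949) = 79300 J.
Q = ΔU = 79300 J.
Net over both steps: W = -55500 J, Q = 68200 J, ΔU = 124000 J.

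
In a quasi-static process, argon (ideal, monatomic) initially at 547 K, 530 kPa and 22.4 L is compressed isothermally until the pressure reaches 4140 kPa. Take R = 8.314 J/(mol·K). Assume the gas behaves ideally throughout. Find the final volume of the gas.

2.87 L

Isothermal: T stays 547 K; PV = const ⇒ V₂ = 2.87 L, P₂ = 4140 kPa.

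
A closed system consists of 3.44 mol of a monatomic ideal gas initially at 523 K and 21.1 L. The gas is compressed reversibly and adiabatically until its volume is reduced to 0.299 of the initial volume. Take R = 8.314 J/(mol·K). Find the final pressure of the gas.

5300 kPa

P₁ = nRT₁/V₁ = 3.44×8.314×523/21.1 = 709 kPa.
Adiabatic: TV^(γ−1) = const ⇒ T₂ = 523×(3.34)^0.667 = 1170 K; PV^γ = const ⇒ P₂ = 5300 kPa.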